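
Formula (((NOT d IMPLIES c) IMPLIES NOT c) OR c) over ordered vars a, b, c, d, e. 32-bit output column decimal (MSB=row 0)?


Formula: (((NOT d IMPLIES c) IMPLIES NOT c) OR c) over a, b, c, d, e (32 rows)
Evaluate each row (bits = a,b,c,d,e, MSB first):
  row 0 [00000]: (((NOT 0 IMPLIES 0) IMPLIES NOT 0) OR 0) -> 1
  row 1 [00001]: (((NOT 0 IMPLIES 0) IMPLIES NOT 0) OR 0) -> 1
  row 2 [00010]: (((NOT 1 IMPLIES 0) IMPLIES NOT 0) OR 0) -> 1
  row 3 [00011]: (((NOT 1 IMPLIES 0) IMPLIES NOT 0) OR 0) -> 1
  row 4 [00100]: (((NOT 0 IMPLIES 1) IMPLIES NOT 1) OR 1) -> 1
  row 5 [00101]: (((NOT 0 IMPLIES 1) IMPLIES NOT 1) OR 1) -> 1
  row 6 [00110]: (((NOT 1 IMPLIES 1) IMPLIES NOT 1) OR 1) -> 1
  row 7 [00111]: (((NOT 1 IMPLIES 1) IMPLIES NOT 1) OR 1) -> 1
  row 8 [01000]: (((NOT 0 IMPLIES 0) IMPLIES NOT 0) OR 0) -> 1
  row 9 [01001]: (((NOT 0 IMPLIES 0) IMPLIES NOT 0) OR 0) -> 1
  row 10 [01010]: (((NOT 1 IMPLIES 0) IMPLIES NOT 0) OR 0) -> 1
  row 11 [01011]: (((NOT 1 IMPLIES 0) IMPLIES NOT 0) OR 0) -> 1
  row 12 [01100]: (((NOT 0 IMPLIES 1) IMPLIES NOT 1) OR 1) -> 1
  row 13 [01101]: (((NOT 0 IMPLIES 1) IMPLIES NOT 1) OR 1) -> 1
  row 14 [01110]: (((NOT 1 IMPLIES 1) IMPLIES NOT 1) OR 1) -> 1
  row 15 [01111]: (((NOT 1 IMPLIES 1) IMPLIES NOT 1) OR 1) -> 1
  row 16 [10000]: (((NOT 0 IMPLIES 0) IMPLIES NOT 0) OR 0) -> 1
  row 17 [10001]: (((NOT 0 IMPLIES 0) IMPLIES NOT 0) OR 0) -> 1
  row 18 [10010]: (((NOT 1 IMPLIES 0) IMPLIES NOT 0) OR 0) -> 1
  row 19 [10011]: (((NOT 1 IMPLIES 0) IMPLIES NOT 0) OR 0) -> 1
  row 20 [10100]: (((NOT 0 IMPLIES 1) IMPLIES NOT 1) OR 1) -> 1
  row 21 [10101]: (((NOT 0 IMPLIES 1) IMPLIES NOT 1) OR 1) -> 1
  row 22 [10110]: (((NOT 1 IMPLIES 1) IMPLIES NOT 1) OR 1) -> 1
  row 23 [10111]: (((NOT 1 IMPLIES 1) IMPLIES NOT 1) OR 1) -> 1
  row 24 [11000]: (((NOT 0 IMPLIES 0) IMPLIES NOT 0) OR 0) -> 1
  row 25 [11001]: (((NOT 0 IMPLIES 0) IMPLIES NOT 0) OR 0) -> 1
  row 26 [11010]: (((NOT 1 IMPLIES 0) IMPLIES NOT 0) OR 0) -> 1
  row 27 [11011]: (((NOT 1 IMPLIES 0) IMPLIES NOT 0) OR 0) -> 1
  row 28 [11100]: (((NOT 0 IMPLIES 1) IMPLIES NOT 1) OR 1) -> 1
  row 29 [11101]: (((NOT 0 IMPLIES 1) IMPLIES NOT 1) OR 1) -> 1
  row 30 [11110]: (((NOT 1 IMPLIES 1) IMPLIES NOT 1) OR 1) -> 1
  row 31 [11111]: (((NOT 1 IMPLIES 1) IMPLIES NOT 1) OR 1) -> 1
Full result column, 4 rows per line (a,b,c fixed per line; d,e runs 00..11 left to right):
  rows 0-3 [a,b,c=000]: 1111  = hex F
  rows 4-7 [a,b,c=001]: 1111  = hex F
  rows 8-11 [a,b,c=010]: 1111  = hex F
  rows 12-15 [a,b,c=011]: 1111  = hex F
  rows 16-19 [a,b,c=100]: 1111  = hex F
  rows 20-23 [a,b,c=101]: 1111  = hex F
  rows 24-27 [a,b,c=110]: 1111  = hex F
  rows 28-31 [a,b,c=111]: 1111  = hex F
Output column (row 0 .. row 31) = 11111111111111111111111111111111
Output column grouped in 4s = 1111 1111 1111 1111 1111 1111 1111 1111 = 0xFFFFFFFF
Convert to decimal digit by digit (value = value*16 + digit):
  F -> 15
  15*16 + 15 (F) = 255
  255*16 + 15 (F) = 4095
  4095*16 + 15 (F) = 65535
  65535*16 + 15 (F) = 1048575
  1048575*16 + 15 (F) = 16777215
  16777215*16 + 15 (F) = 268435455
  268435455*16 + 15 (F) = 4294967295
Decimal = 4294967295

4294967295


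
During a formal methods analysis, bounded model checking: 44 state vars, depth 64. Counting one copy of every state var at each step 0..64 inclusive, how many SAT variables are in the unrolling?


BMC unrolls to depth k, creating one copy of each state var for steps 0..k.
Step count = 64 + 1 = 65 (steps 0 through 64)
Vars per step = 44
Total = 44 * 65 = 2860

2860


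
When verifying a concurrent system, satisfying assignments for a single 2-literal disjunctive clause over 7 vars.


Step 1: Total=2^7=128
Step 2: Unsat when all 2 false: 2^5=32
Step 3: Sat=128-32=96

96


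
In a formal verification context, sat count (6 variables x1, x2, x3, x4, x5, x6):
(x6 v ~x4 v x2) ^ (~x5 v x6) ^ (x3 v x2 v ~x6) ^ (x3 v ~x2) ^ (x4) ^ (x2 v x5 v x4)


CNF with 6 clauses over 6 vars (64 assignments).
An assignment satisfies CNF iff every clause has >=1 true literal.
Check each row (bits = x1,x2,x3,x4,x5,x6; clause T/F shown):
  row 0 [000000]: clauses=TTTTFF -> 0
  row 1 [000001]: clauses=TTFTFF -> 0
  row 2 [000010]: clauses=TFTTFT -> 0
  row 3 [000011]: clauses=TTFTFT -> 0
  row 4 [000100]: clauses=FTTTTT -> 0
  (every remaining row is evaluated the same way; all 64 results are listed next)
Full result column, 8 rows per line (x1,x2,x3 fixed per line; x4,x5,x6 runs 000..111 left to right):
  rows 0-7 [x1,x2,x3=000]: 00000000  (ones: 0)
  rows 8-15 [x1,x2,x3=001]: 00000101  (ones: 2)
  rows 16-23 [x1,x2,x3=010]: 00000000  (ones: 0)
  rows 24-31 [x1,x2,x3=011]: 00001101  (ones: 3)
  rows 32-39 [x1,x2,x3=100]: 00000000  (ones: 0)
  rows 40-47 [x1,x2,x3=101]: 00000101  (ones: 2)
  rows 48-55 [x1,x2,x3=110]: 00000000  (ones: 0)
  rows 56-63 [x1,x2,x3=111]: 00001101  (ones: 3)
Satisfying assignments = 0+2+0+3+0+2+0+3 = 10

10


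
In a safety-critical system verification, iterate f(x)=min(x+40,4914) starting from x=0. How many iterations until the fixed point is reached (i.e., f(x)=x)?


Step 1: x=0, cap=4914, increment=40
Step 2: x grows by 40 each step until capped at 4914; fixed point is x=4914
Step 3: iterations = ceil(4914/40) = 123

123


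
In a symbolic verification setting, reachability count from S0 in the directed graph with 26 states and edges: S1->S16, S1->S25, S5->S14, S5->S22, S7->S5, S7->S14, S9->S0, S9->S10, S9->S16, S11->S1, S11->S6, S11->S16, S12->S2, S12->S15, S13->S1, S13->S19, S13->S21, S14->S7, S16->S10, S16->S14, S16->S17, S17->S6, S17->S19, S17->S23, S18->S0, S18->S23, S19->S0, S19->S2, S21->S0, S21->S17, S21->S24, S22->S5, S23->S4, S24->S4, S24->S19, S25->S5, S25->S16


BFS from S0:
  layer 0: {S0}
Reachable set: {S0}
Count = 1

1


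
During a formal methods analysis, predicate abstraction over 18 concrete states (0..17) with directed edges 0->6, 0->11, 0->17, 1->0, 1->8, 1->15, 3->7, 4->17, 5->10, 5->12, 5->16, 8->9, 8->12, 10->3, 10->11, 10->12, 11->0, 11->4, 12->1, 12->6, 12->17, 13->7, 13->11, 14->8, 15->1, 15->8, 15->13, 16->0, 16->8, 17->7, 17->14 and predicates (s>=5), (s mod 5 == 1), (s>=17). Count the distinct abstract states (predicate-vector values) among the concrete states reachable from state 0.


BFS from 0:
Concrete reachable: {0, 1, 4, 6, 7, 8, 9, 11, 12, 13, 14, 15, 17}
Abstract via predicates (s>=5), (s mod 5 == 1), (s>=17):
  (0,0,0) <- {0, 4}
  (0,1,0) <- {1}
  (1,0,0) <- {7, 8, 9, 12, 13, 14, 15}
  (1,0,1) <- {17}
  (1,1,0) <- {6, 11}
Distinct abstract states = 5

5


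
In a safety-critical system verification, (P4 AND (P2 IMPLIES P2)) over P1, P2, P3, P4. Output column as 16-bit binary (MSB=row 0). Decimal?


Formula: (P4 AND (P2 IMPLIES P2)) over P1, P2, P3, P4 (16 rows)
Evaluate each row (bits = P1,P2,P3,P4, MSB first):
  row 0 [0000]: (0 AND (0 IMPLIES 0)) -> 0
  row 1 [0001]: (1 AND (0 IMPLIES 0)) -> 1
  row 2 [0010]: (0 AND (0 IMPLIES 0)) -> 0
  row 3 [0011]: (1 AND (0 IMPLIES 0)) -> 1
  row 4 [0100]: (0 AND (1 IMPLIES 1)) -> 0
  row 5 [0101]: (1 AND (1 IMPLIES 1)) -> 1
  row 6 [0110]: (0 AND (1 IMPLIES 1)) -> 0
  row 7 [0111]: (1 AND (1 IMPLIES 1)) -> 1
  row 8 [1000]: (0 AND (0 IMPLIES 0)) -> 0
  row 9 [1001]: (1 AND (0 IMPLIES 0)) -> 1
  row 10 [1010]: (0 AND (0 IMPLIES 0)) -> 0
  row 11 [1011]: (1 AND (0 IMPLIES 0)) -> 1
  row 12 [1100]: (0 AND (1 IMPLIES 1)) -> 0
  row 13 [1101]: (1 AND (1 IMPLIES 1)) -> 1
  row 14 [1110]: (0 AND (1 IMPLIES 1)) -> 0
  row 15 [1111]: (1 AND (1 IMPLIES 1)) -> 1
Full result column, 4 rows per line (P1,P2 fixed per line; P3,P4 runs 00..11 left to right):
  rows 0-3 [P1,P2=00]: 0101  = hex 5
  rows 4-7 [P1,P2=01]: 0101  = hex 5
  rows 8-11 [P1,P2=10]: 0101  = hex 5
  rows 12-15 [P1,P2=11]: 0101  = hex 5
Output column (row 0 .. row 15) = 0101010101010101
Output column grouped in 4s = 0101 0101 0101 0101 = 0x5555
Convert to decimal digit by digit (value = value*16 + digit):
  5 -> 5
  5*16 + 5 = 85
  85*16 + 5 = 1365
  1365*16 + 5 = 21845
Decimal = 21845

21845


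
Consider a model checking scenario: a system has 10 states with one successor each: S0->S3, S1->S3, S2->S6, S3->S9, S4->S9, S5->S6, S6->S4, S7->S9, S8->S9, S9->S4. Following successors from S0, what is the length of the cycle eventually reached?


Trace from S0 until a state repeats:
  S0 -> S3 -> S9 -> S4 -> S9
S9 first seen at step 2, revisited at step 4.
Cycle length = 4 - 2 = 2

2


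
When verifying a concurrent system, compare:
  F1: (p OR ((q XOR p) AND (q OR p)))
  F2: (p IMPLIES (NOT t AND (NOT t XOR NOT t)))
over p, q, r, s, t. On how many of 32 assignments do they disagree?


F1 = (p OR ((q XOR p) AND (q OR p)))
F2 = (p IMPLIES (NOT t AND (NOT t XOR NOT t)))
Evaluate both on each of 32 rows (bits = p,q,r,s,t):
  row 0 [00000]: F1=0 F2=1 (differ) -> 1
  row 1 [00001]: F1=0 F2=1 (differ) -> 1
  row 2 [00010]: F1=0 F2=1 (differ) -> 1
  row 3 [00011]: F1=0 F2=1 (differ) -> 1
  row 4 [00100]: F1=0 F2=1 (differ) -> 1
  row 5 [00101]: F1=0 F2=1 (differ) -> 1
  row 6 [00110]: F1=0 F2=1 (differ) -> 1
  row 7 [00111]: F1=0 F2=1 (differ) -> 1
  row 8 [01000]: F1=1 F2=1 -> 0
  row 9 [01001]: F1=1 F2=1 -> 0
  row 10 [01010]: F1=1 F2=1 -> 0
  row 11 [01011]: F1=1 F2=1 -> 0
  row 12 [01100]: F1=1 F2=1 -> 0
  row 13 [01101]: F1=1 F2=1 -> 0
  row 14 [01110]: F1=1 F2=1 -> 0
  row 15 [01111]: F1=1 F2=1 -> 0
  row 16 [10000]: F1=1 F2=0 (differ) -> 1
  row 17 [10001]: F1=1 F2=0 (differ) -> 1
  row 18 [10010]: F1=1 F2=0 (differ) -> 1
  row 19 [10011]: F1=1 F2=0 (differ) -> 1
  row 20 [10100]: F1=1 F2=0 (differ) -> 1
  row 21 [10101]: F1=1 F2=0 (differ) -> 1
  row 22 [10110]: F1=1 F2=0 (differ) -> 1
  row 23 [10111]: F1=1 F2=0 (differ) -> 1
  row 24 [11000]: F1=1 F2=0 (differ) -> 1
  row 25 [11001]: F1=1 F2=0 (differ) -> 1
  row 26 [11010]: F1=1 F2=0 (differ) -> 1
  row 27 [11011]: F1=1 F2=0 (differ) -> 1
  row 28 [11100]: F1=1 F2=0 (differ) -> 1
  row 29 [11101]: F1=1 F2=0 (differ) -> 1
  row 30 [11110]: F1=1 F2=0 (differ) -> 1
  row 31 [11111]: F1=1 F2=0 (differ) -> 1
Full result column, 8 rows per line (p,q fixed per line; r,s,t runs 000..111 left to right):
  rows 0-7 [p,q=00]: 11111111  (ones: 8)
  rows 8-15 [p,q=01]: 00000000  (ones: 0)
  rows 16-23 [p,q=10]: 11111111  (ones: 8)
  rows 24-31 [p,q=11]: 11111111  (ones: 8)
Disagreements = 8+0+8+8 = 24

24


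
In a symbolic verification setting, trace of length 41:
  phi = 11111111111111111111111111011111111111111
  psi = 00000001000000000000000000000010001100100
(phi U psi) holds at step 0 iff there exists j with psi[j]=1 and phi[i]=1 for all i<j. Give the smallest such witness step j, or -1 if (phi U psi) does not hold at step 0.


(phi U psi) at 0: need smallest j with psi[j]=1 and phi[i]=1 for all i in [0,j).
Scan from step 0:
  step 0: phi=1, psi=0 -> continue
  step 1: phi=1, psi=0 -> continue
  step 2: phi=1, psi=0 -> continue
  step 3: phi=1, psi=0 -> continue
  step 7: psi=1 and phi held for [0,7) -> witness found
Witness step = 7

7


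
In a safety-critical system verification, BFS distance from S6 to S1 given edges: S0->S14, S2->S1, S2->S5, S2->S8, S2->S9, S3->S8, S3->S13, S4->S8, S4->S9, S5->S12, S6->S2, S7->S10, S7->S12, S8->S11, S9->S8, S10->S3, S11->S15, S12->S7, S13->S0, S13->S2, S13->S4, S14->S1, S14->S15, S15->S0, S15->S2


BFS layer-by-layer from S6:
  dist 0: {S6}
  dist 1: {S2}
  dist 2: {S1, S5, S8, S9}
  -> S1 reached at distance 2
Shortest path length = 2

2


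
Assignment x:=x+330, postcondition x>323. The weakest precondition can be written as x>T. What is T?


Formula: wp(x:=E, P) = P[E/x] (substitute E for x in postcondition)
Step 1: Postcondition: x>323
Step 2: Substitute x+330 for x: x+330>323
Step 3: Solve for x: x > 323-330 = -7

-7


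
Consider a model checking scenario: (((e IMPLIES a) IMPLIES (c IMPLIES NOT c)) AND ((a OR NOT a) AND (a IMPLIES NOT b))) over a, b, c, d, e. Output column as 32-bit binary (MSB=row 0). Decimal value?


Formula: (((e IMPLIES a) IMPLIES (c IMPLIES NOT c)) AND ((a OR NOT a) AND (a IMPLIES NOT b))) over a, b, c, d, e (32 rows)
Evaluate each row (bits = a,b,c,d,e, MSB first):
  row 0 [00000]: (((0 IMPLIES 0) IMPLIES (0 IMPLIES NOT 0)) AND ((0 OR NOT 0) AND (0 IMPLIES NOT 0))) -> 1
  row 1 [00001]: (((1 IMPLIES 0) IMPLIES (0 IMPLIES NOT 0)) AND ((0 OR NOT 0) AND (0 IMPLIES NOT 0))) -> 1
  row 2 [00010]: (((0 IMPLIES 0) IMPLIES (0 IMPLIES NOT 0)) AND ((0 OR NOT 0) AND (0 IMPLIES NOT 0))) -> 1
  row 3 [00011]: (((1 IMPLIES 0) IMPLIES (0 IMPLIES NOT 0)) AND ((0 OR NOT 0) AND (0 IMPLIES NOT 0))) -> 1
  row 4 [00100]: (((0 IMPLIES 0) IMPLIES (1 IMPLIES NOT 1)) AND ((0 OR NOT 0) AND (0 IMPLIES NOT 0))) -> 0
  row 5 [00101]: (((1 IMPLIES 0) IMPLIES (1 IMPLIES NOT 1)) AND ((0 OR NOT 0) AND (0 IMPLIES NOT 0))) -> 1
  row 6 [00110]: (((0 IMPLIES 0) IMPLIES (1 IMPLIES NOT 1)) AND ((0 OR NOT 0) AND (0 IMPLIES NOT 0))) -> 0
  row 7 [00111]: (((1 IMPLIES 0) IMPLIES (1 IMPLIES NOT 1)) AND ((0 OR NOT 0) AND (0 IMPLIES NOT 0))) -> 1
  row 8 [01000]: (((0 IMPLIES 0) IMPLIES (0 IMPLIES NOT 0)) AND ((0 OR NOT 0) AND (0 IMPLIES NOT 1))) -> 1
  row 9 [01001]: (((1 IMPLIES 0) IMPLIES (0 IMPLIES NOT 0)) AND ((0 OR NOT 0) AND (0 IMPLIES NOT 1))) -> 1
  row 10 [01010]: (((0 IMPLIES 0) IMPLIES (0 IMPLIES NOT 0)) AND ((0 OR NOT 0) AND (0 IMPLIES NOT 1))) -> 1
  row 11 [01011]: (((1 IMPLIES 0) IMPLIES (0 IMPLIES NOT 0)) AND ((0 OR NOT 0) AND (0 IMPLIES NOT 1))) -> 1
  row 12 [01100]: (((0 IMPLIES 0) IMPLIES (1 IMPLIES NOT 1)) AND ((0 OR NOT 0) AND (0 IMPLIES NOT 1))) -> 0
  row 13 [01101]: (((1 IMPLIES 0) IMPLIES (1 IMPLIES NOT 1)) AND ((0 OR NOT 0) AND (0 IMPLIES NOT 1))) -> 1
  row 14 [01110]: (((0 IMPLIES 0) IMPLIES (1 IMPLIES NOT 1)) AND ((0 OR NOT 0) AND (0 IMPLIES NOT 1))) -> 0
  row 15 [01111]: (((1 IMPLIES 0) IMPLIES (1 IMPLIES NOT 1)) AND ((0 OR NOT 0) AND (0 IMPLIES NOT 1))) -> 1
  row 16 [10000]: (((0 IMPLIES 1) IMPLIES (0 IMPLIES NOT 0)) AND ((1 OR NOT 1) AND (1 IMPLIES NOT 0))) -> 1
  row 17 [10001]: (((1 IMPLIES 1) IMPLIES (0 IMPLIES NOT 0)) AND ((1 OR NOT 1) AND (1 IMPLIES NOT 0))) -> 1
  row 18 [10010]: (((0 IMPLIES 1) IMPLIES (0 IMPLIES NOT 0)) AND ((1 OR NOT 1) AND (1 IMPLIES NOT 0))) -> 1
  row 19 [10011]: (((1 IMPLIES 1) IMPLIES (0 IMPLIES NOT 0)) AND ((1 OR NOT 1) AND (1 IMPLIES NOT 0))) -> 1
  row 20 [10100]: (((0 IMPLIES 1) IMPLIES (1 IMPLIES NOT 1)) AND ((1 OR NOT 1) AND (1 IMPLIES NOT 0))) -> 0
  row 21 [10101]: (((1 IMPLIES 1) IMPLIES (1 IMPLIES NOT 1)) AND ((1 OR NOT 1) AND (1 IMPLIES NOT 0))) -> 0
  row 22 [10110]: (((0 IMPLIES 1) IMPLIES (1 IMPLIES NOT 1)) AND ((1 OR NOT 1) AND (1 IMPLIES NOT 0))) -> 0
  row 23 [10111]: (((1 IMPLIES 1) IMPLIES (1 IMPLIES NOT 1)) AND ((1 OR NOT 1) AND (1 IMPLIES NOT 0))) -> 0
  row 24 [11000]: (((0 IMPLIES 1) IMPLIES (0 IMPLIES NOT 0)) AND ((1 OR NOT 1) AND (1 IMPLIES NOT 1))) -> 0
  row 25 [11001]: (((1 IMPLIES 1) IMPLIES (0 IMPLIES NOT 0)) AND ((1 OR NOT 1) AND (1 IMPLIES NOT 1))) -> 0
  row 26 [11010]: (((0 IMPLIES 1) IMPLIES (0 IMPLIES NOT 0)) AND ((1 OR NOT 1) AND (1 IMPLIES NOT 1))) -> 0
  row 27 [11011]: (((1 IMPLIES 1) IMPLIES (0 IMPLIES NOT 0)) AND ((1 OR NOT 1) AND (1 IMPLIES NOT 1))) -> 0
  row 28 [11100]: (((0 IMPLIES 1) IMPLIES (1 IMPLIES NOT 1)) AND ((1 OR NOT 1) AND (1 IMPLIES NOT 1))) -> 0
  row 29 [11101]: (((1 IMPLIES 1) IMPLIES (1 IMPLIES NOT 1)) AND ((1 OR NOT 1) AND (1 IMPLIES NOT 1))) -> 0
  row 30 [11110]: (((0 IMPLIES 1) IMPLIES (1 IMPLIES NOT 1)) AND ((1 OR NOT 1) AND (1 IMPLIES NOT 1))) -> 0
  row 31 [11111]: (((1 IMPLIES 1) IMPLIES (1 IMPLIES NOT 1)) AND ((1 OR NOT 1) AND (1 IMPLIES NOT 1))) -> 0
Full result column, 4 rows per line (a,b,c fixed per line; d,e runs 00..11 left to right):
  rows 0-3 [a,b,c=000]: 1111  = hex F
  rows 4-7 [a,b,c=001]: 0101  = hex 5
  rows 8-11 [a,b,c=010]: 1111  = hex F
  rows 12-15 [a,b,c=011]: 0101  = hex 5
  rows 16-19 [a,b,c=100]: 1111  = hex F
  rows 20-23 [a,b,c=101]: 0000  = hex 0
  rows 24-27 [a,b,c=110]: 0000  = hex 0
  rows 28-31 [a,b,c=111]: 0000  = hex 0
Output column (row 0 .. row 31) = 11110101111101011111000000000000
Output column grouped in 4s = 1111 0101 1111 0101 1111 0000 0000 0000 = 0xF5F5F000
Convert to decimal digit by digit (value = value*16 + digit):
  F -> 15
  15*16 + 5 = 245
  245*16 + 15 (F) = 3935
  3935*16 + 5 = 62965
  62965*16 + 15 (F) = 1007455
  1007455*16 + 0 = 16119280
  16119280*16 + 0 = 257908480
  257908480*16 + 0 = 4126535680
Decimal = 4126535680

4126535680


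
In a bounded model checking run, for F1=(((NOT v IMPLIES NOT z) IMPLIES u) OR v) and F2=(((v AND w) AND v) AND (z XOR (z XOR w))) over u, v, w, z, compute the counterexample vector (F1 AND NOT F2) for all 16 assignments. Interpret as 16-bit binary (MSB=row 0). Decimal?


F1 = (((NOT v IMPLIES NOT z) IMPLIES u) OR v)
F2 = (((v AND w) AND v) AND (z XOR (z XOR w)))
Counterexample to F1=>F2 is where F1=1 and F2=0.
Evaluate each row (bits = u,v,w,z, MSB first):
  row 0 [0000]: F1=0 F2=0 -> F1&~F2 -> 0
  row 1 [0001]: F1=1 F2=0 -> F1&~F2 -> 1
  row 2 [0010]: F1=0 F2=0 -> F1&~F2 -> 0
  row 3 [0011]: F1=1 F2=0 -> F1&~F2 -> 1
  row 4 [0100]: F1=1 F2=0 -> F1&~F2 -> 1
  row 5 [0101]: F1=1 F2=0 -> F1&~F2 -> 1
  row 6 [0110]: F1=1 F2=1 -> F1&~F2 -> 0
  row 7 [0111]: F1=1 F2=1 -> F1&~F2 -> 0
  row 8 [1000]: F1=1 F2=0 -> F1&~F2 -> 1
  row 9 [1001]: F1=1 F2=0 -> F1&~F2 -> 1
  row 10 [1010]: F1=1 F2=0 -> F1&~F2 -> 1
  row 11 [1011]: F1=1 F2=0 -> F1&~F2 -> 1
  row 12 [1100]: F1=1 F2=0 -> F1&~F2 -> 1
  row 13 [1101]: F1=1 F2=0 -> F1&~F2 -> 1
  row 14 [1110]: F1=1 F2=1 -> F1&~F2 -> 0
  row 15 [1111]: F1=1 F2=1 -> F1&~F2 -> 0
Full result column, 4 rows per line (u,v fixed per line; w,z runs 00..11 left to right):
  rows 0-3 [u,v=00]: 0101  = hex 5
  rows 4-7 [u,v=01]: 1100  = hex C
  rows 8-11 [u,v=10]: 1111  = hex F
  rows 12-15 [u,v=11]: 1100  = hex C
Counterexample vector (row 0 .. row 15) = 0101110011111100
Output column grouped in 4s = 0101 1100 1111 1100 = 0x5CFC
Convert to decimal digit by digit (value = value*16 + digit):
  5 -> 5
  5*16 + 12 (C) = 92
  92*16 + 15 (F) = 1487
  1487*16 + 12 (C) = 23804
Decimal = 23804

23804


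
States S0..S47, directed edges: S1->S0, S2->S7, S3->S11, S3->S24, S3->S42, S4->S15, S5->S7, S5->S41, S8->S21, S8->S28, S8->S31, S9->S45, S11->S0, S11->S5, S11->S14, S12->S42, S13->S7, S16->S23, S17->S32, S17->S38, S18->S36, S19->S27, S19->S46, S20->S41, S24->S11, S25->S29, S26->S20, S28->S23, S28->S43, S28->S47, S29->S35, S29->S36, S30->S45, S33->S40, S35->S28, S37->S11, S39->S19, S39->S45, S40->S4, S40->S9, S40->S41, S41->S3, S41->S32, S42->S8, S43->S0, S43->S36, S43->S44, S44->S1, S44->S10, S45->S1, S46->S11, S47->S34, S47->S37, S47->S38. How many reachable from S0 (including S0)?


BFS from S0:
  layer 0: {S0}
Reachable set: {S0}
Count = 1

1


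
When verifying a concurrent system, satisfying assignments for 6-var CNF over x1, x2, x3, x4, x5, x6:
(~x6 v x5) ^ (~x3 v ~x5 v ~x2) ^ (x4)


CNF with 3 clauses over 6 vars (64 assignments).
An assignment satisfies CNF iff every clause has >=1 true literal.
Check each row (bits = x1,x2,x3,x4,x5,x6; clause T/F shown):
  row 0 [000000]: clauses=TTF -> 0
  row 1 [000001]: clauses=FTF -> 0
  row 2 [000010]: clauses=TTF -> 0
  row 3 [000011]: clauses=TTF -> 0
  row 4 [000100]: clauses=TTT -> 1
  (every remaining row is evaluated the same way; all 64 results are listed next)
Full result column, 8 rows per line (x1,x2,x3 fixed per line; x4,x5,x6 runs 000..111 left to right):
  rows 0-7 [x1,x2,x3=000]: 00001011  (ones: 3)
  rows 8-15 [x1,x2,x3=001]: 00001011  (ones: 3)
  rows 16-23 [x1,x2,x3=010]: 00001011  (ones: 3)
  rows 24-31 [x1,x2,x3=011]: 00001000  (ones: 1)
  rows 32-39 [x1,x2,x3=100]: 00001011  (ones: 3)
  rows 40-47 [x1,x2,x3=101]: 00001011  (ones: 3)
  rows 48-55 [x1,x2,x3=110]: 00001011  (ones: 3)
  rows 56-63 [x1,x2,x3=111]: 00001000  (ones: 1)
Satisfying assignments = 3+3+3+1+3+3+3+1 = 20

20


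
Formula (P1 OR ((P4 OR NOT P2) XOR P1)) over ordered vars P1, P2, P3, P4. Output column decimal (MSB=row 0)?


Formula: (P1 OR ((P4 OR NOT P2) XOR P1)) over P1, P2, P3, P4 (16 rows)
Evaluate each row (bits = P1,P2,P3,P4, MSB first):
  row 0 [0000]: (0 OR ((0 OR NOT 0) XOR 0)) -> 1
  row 1 [0001]: (0 OR ((1 OR NOT 0) XOR 0)) -> 1
  row 2 [0010]: (0 OR ((0 OR NOT 0) XOR 0)) -> 1
  row 3 [0011]: (0 OR ((1 OR NOT 0) XOR 0)) -> 1
  row 4 [0100]: (0 OR ((0 OR NOT 1) XOR 0)) -> 0
  row 5 [0101]: (0 OR ((1 OR NOT 1) XOR 0)) -> 1
  row 6 [0110]: (0 OR ((0 OR NOT 1) XOR 0)) -> 0
  row 7 [0111]: (0 OR ((1 OR NOT 1) XOR 0)) -> 1
  row 8 [1000]: (1 OR ((0 OR NOT 0) XOR 1)) -> 1
  row 9 [1001]: (1 OR ((1 OR NOT 0) XOR 1)) -> 1
  row 10 [1010]: (1 OR ((0 OR NOT 0) XOR 1)) -> 1
  row 11 [1011]: (1 OR ((1 OR NOT 0) XOR 1)) -> 1
  row 12 [1100]: (1 OR ((0 OR NOT 1) XOR 1)) -> 1
  row 13 [1101]: (1 OR ((1 OR NOT 1) XOR 1)) -> 1
  row 14 [1110]: (1 OR ((0 OR NOT 1) XOR 1)) -> 1
  row 15 [1111]: (1 OR ((1 OR NOT 1) XOR 1)) -> 1
Full result column, 4 rows per line (P1,P2 fixed per line; P3,P4 runs 00..11 left to right):
  rows 0-3 [P1,P2=00]: 1111  = hex F
  rows 4-7 [P1,P2=01]: 0101  = hex 5
  rows 8-11 [P1,P2=10]: 1111  = hex F
  rows 12-15 [P1,P2=11]: 1111  = hex F
Output column (row 0 .. row 15) = 1111010111111111
Output column grouped in 4s = 1111 0101 1111 1111 = 0xF5FF
Convert to decimal digit by digit (value = value*16 + digit):
  F -> 15
  15*16 + 5 = 245
  245*16 + 15 (F) = 3935
  3935*16 + 15 (F) = 62975
Decimal = 62975

62975


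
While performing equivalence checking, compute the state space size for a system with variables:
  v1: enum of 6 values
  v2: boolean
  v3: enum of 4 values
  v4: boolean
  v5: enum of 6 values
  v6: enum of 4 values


State space = product of domain sizes of all variables.
Domain sizes:
  v1 (enum of 6 values): 6
  v2 (boolean): 2
  v3 (enum of 4 values): 4
  v4 (boolean): 2
  v5 (enum of 6 values): 6
  v6 (enum of 4 values): 4
Product = 6 * 2 * 4 * 2 * 6 * 4 = 2304

2304


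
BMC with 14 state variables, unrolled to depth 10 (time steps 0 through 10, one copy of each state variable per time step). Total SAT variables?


BMC unrolls to depth k, creating one copy of each state var for steps 0..k.
Step count = 10 + 1 = 11 (steps 0 through 10)
Vars per step = 14
Total = 14 * 11 = 154

154


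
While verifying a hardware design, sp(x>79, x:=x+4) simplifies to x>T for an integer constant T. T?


Formula: sp(P, x:=E) = exists old_x. (x = E[old_x/x]) AND P[old_x/x] (old_x is the value of x before the assignment; eliminate old_x by solving x = E[old_x/x] for old_x)
Step 1: Precondition P: x>79, i.e. old_x > 79
Step 2: Assignment gives x = old_x + 4, so old_x = x - 4
Step 3: Substitute into P: x - 4 > 79
Step 4: Simplify: x > 79+4 = 83

83


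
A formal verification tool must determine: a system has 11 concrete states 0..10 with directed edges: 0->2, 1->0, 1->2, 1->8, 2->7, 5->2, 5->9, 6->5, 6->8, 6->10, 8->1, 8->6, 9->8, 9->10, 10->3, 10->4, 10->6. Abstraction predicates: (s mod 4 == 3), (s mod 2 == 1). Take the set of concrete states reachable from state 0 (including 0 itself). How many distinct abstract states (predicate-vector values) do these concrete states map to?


BFS from 0:
Concrete reachable: {0, 2, 7}
Abstract via predicates (s mod 4 == 3), (s mod 2 == 1):
  (0,0) <- {0, 2}
  (1,1) <- {7}
Distinct abstract states = 2

2


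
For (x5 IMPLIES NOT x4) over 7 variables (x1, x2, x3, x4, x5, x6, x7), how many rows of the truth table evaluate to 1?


Formula: (x5 IMPLIES NOT x4) over 7 vars (128 rows)
Evaluate each row (x1, x2, x3, x4, x5, x6, x7 as bits, MSB first):
  row 0 [0000000]: (0 IMPLIES NOT 0) -> 1
  row 1 [0000001]: (0 IMPLIES NOT 0) -> 1
  row 2 [0000010]: (0 IMPLIES NOT 0) -> 1
  row 3 [0000011]: (0 IMPLIES NOT 0) -> 1
  row 4 [0000100]: (1 IMPLIES NOT 0) -> 1
  (every remaining row is evaluated the same way; all 128 results are listed next)
Full result column, 8 rows per line (x1,x2,x3,x4 fixed per line; x5,x6,x7 runs 000..111 left to right):
  rows 0-7 [x1,x2,x3,x4=0000]: 11111111  (ones: 8)
  rows 8-15 [x1,x2,x3,x4=0001]: 11110000  (ones: 4)
  rows 16-23 [x1,x2,x3,x4=0010]: 11111111  (ones: 8)
  rows 24-31 [x1,x2,x3,x4=0011]: 11110000  (ones: 4)
  rows 32-39 [x1,x2,x3,x4=0100]: 11111111  (ones: 8)
  rows 40-47 [x1,x2,x3,x4=0101]: 11110000  (ones: 4)
  rows 48-55 [x1,x2,x3,x4=0110]: 11111111  (ones: 8)
  rows 56-63 [x1,x2,x3,x4=0111]: 11110000  (ones: 4)
  rows 64-71 [x1,x2,x3,x4=1000]: 11111111  (ones: 8)
  rows 72-79 [x1,x2,x3,x4=1001]: 11110000  (ones: 4)
  rows 80-87 [x1,x2,x3,x4=1010]: 11111111  (ones: 8)
  rows 88-95 [x1,x2,x3,x4=1011]: 11110000  (ones: 4)
  rows 96-103 [x1,x2,x3,x4=1100]: 11111111  (ones: 8)
  rows 104-111 [x1,x2,x3,x4=1101]: 11110000  (ones: 4)
  rows 112-119 [x1,x2,x3,x4=1110]: 11111111  (ones: 8)
  rows 120-127 [x1,x2,x3,x4=1111]: 11110000  (ones: 4)
Count of 1-rows = 8+4+8+4+8+4+8+4+8+4+8+4+8+4+8+4 = 96

96


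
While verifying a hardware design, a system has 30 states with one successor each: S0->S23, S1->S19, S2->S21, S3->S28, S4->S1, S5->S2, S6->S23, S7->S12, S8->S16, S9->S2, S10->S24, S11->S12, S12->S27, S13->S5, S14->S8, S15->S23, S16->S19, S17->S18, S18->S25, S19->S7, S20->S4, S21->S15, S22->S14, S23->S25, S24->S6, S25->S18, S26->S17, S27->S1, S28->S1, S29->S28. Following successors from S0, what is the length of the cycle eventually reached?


Trace from S0 until a state repeats:
  S0 -> S23 -> S25 -> S18 -> S25
S25 first seen at step 2, revisited at step 4.
Cycle length = 4 - 2 = 2

2


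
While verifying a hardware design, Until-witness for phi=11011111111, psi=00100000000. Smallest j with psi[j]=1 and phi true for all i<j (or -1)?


(phi U psi) at 0: need smallest j with psi[j]=1 and phi[i]=1 for all i in [0,j).
Scan from step 0:
  step 0: phi=1, psi=0 -> continue
  step 1: phi=1, psi=0 -> continue
  step 2: psi=1 and phi held for [0,2) -> witness found
Witness step = 2

2


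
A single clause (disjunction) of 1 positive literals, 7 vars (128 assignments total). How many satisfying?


Step 1: Total=2^7=128
Step 2: Unsat when all 1 false: 2^6=64
Step 3: Sat=128-64=64

64


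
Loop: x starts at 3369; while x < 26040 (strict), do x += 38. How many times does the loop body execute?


Step 1: x goes from 3369 toward 26040 by 38; the body runs while x<26040, so iterations = ceil((bound-start)/step)
Step 2: Distance=22671
Step 3: ceil(22671/38)=597

597


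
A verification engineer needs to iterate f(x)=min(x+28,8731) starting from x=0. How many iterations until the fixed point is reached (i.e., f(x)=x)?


Step 1: x=0, cap=8731, increment=28
Step 2: x grows by 28 each step until capped at 8731; fixed point is x=8731
Step 3: iterations = ceil(8731/28) = 312

312


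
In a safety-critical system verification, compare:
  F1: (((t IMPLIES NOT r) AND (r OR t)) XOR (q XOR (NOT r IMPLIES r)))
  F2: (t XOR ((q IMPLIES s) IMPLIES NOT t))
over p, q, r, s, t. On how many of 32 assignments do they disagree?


F1 = (((t IMPLIES NOT r) AND (r OR t)) XOR (q XOR (NOT r IMPLIES r)))
F2 = (t XOR ((q IMPLIES s) IMPLIES NOT t))
Evaluate both on each of 32 rows (bits = p,q,r,s,t):
  row 0 [00000]: F1=0 F2=1 (differ) -> 1
  row 1 [00001]: F1=1 F2=1 -> 0
  row 2 [00010]: F1=0 F2=1 (differ) -> 1
  row 3 [00011]: F1=1 F2=1 -> 0
  row 4 [00100]: F1=0 F2=1 (differ) -> 1
  row 5 [00101]: F1=1 F2=1 -> 0
  row 6 [00110]: F1=0 F2=1 (differ) -> 1
  row 7 [00111]: F1=1 F2=1 -> 0
  row 8 [01000]: F1=1 F2=1 -> 0
  row 9 [01001]: F1=0 F2=0 -> 0
  row 10 [01010]: F1=1 F2=1 -> 0
  row 11 [01011]: F1=0 F2=1 (differ) -> 1
  row 12 [01100]: F1=1 F2=1 -> 0
  row 13 [01101]: F1=0 F2=0 -> 0
  row 14 [01110]: F1=1 F2=1 -> 0
  row 15 [01111]: F1=0 F2=1 (differ) -> 1
  row 16 [10000]: F1=0 F2=1 (differ) -> 1
  row 17 [10001]: F1=1 F2=1 -> 0
  row 18 [10010]: F1=0 F2=1 (differ) -> 1
  row 19 [10011]: F1=1 F2=1 -> 0
  row 20 [10100]: F1=0 F2=1 (differ) -> 1
  row 21 [10101]: F1=1 F2=1 -> 0
  row 22 [10110]: F1=0 F2=1 (differ) -> 1
  row 23 [10111]: F1=1 F2=1 -> 0
  row 24 [11000]: F1=1 F2=1 -> 0
  row 25 [11001]: F1=0 F2=0 -> 0
  row 26 [11010]: F1=1 F2=1 -> 0
  row 27 [11011]: F1=0 F2=1 (differ) -> 1
  row 28 [11100]: F1=1 F2=1 -> 0
  row 29 [11101]: F1=0 F2=0 -> 0
  row 30 [11110]: F1=1 F2=1 -> 0
  row 31 [11111]: F1=0 F2=1 (differ) -> 1
Full result column, 8 rows per line (p,q fixed per line; r,s,t runs 000..111 left to right):
  rows 0-7 [p,q=00]: 10101010  (ones: 4)
  rows 8-15 [p,q=01]: 00010001  (ones: 2)
  rows 16-23 [p,q=10]: 10101010  (ones: 4)
  rows 24-31 [p,q=11]: 00010001  (ones: 2)
Disagreements = 4+2+4+2 = 12

12


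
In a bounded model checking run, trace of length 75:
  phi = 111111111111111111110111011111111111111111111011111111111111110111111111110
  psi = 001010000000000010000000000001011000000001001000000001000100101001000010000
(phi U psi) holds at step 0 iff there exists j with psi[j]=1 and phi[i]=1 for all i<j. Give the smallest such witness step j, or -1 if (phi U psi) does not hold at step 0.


(phi U psi) at 0: need smallest j with psi[j]=1 and phi[i]=1 for all i in [0,j).
Scan from step 0:
  step 0: phi=1, psi=0 -> continue
  step 1: phi=1, psi=0 -> continue
  step 2: psi=1 and phi held for [0,2) -> witness found
Witness step = 2

2


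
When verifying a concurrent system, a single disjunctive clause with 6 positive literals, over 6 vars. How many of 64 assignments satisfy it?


Step 1: Total=2^6=64
Step 2: Unsat when all 6 false: 2^0=1
Step 3: Sat=64-1=63

63


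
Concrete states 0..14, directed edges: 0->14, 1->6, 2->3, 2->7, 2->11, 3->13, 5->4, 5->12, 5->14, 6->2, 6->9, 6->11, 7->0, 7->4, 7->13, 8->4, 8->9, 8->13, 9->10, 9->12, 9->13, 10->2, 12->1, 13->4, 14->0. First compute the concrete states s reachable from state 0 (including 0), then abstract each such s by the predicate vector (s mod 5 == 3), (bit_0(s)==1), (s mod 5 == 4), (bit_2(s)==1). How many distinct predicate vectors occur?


BFS from 0:
Concrete reachable: {0, 14}
Abstract via predicates (s mod 5 == 3), (bit_0(s)==1), (s mod 5 == 4), (bit_2(s)==1):
  (0,0,0,0) <- {0}
  (0,0,1,1) <- {14}
Distinct abstract states = 2

2


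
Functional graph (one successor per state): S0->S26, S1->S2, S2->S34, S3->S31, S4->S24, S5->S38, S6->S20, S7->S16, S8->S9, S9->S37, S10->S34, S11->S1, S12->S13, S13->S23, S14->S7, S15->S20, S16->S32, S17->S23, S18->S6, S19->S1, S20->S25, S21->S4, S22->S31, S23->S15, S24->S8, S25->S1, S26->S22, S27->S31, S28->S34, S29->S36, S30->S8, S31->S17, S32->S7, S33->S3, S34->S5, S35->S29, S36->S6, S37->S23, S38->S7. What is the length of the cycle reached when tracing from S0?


Trace from S0 until a state repeats:
  S0 -> S26 -> S22 -> S31 -> S17 -> S23 -> S15 -> S20 -> S25 -> S1 -> S2 -> S34 -> S5 -> S38 -> S7 -> S16 -> S32 -> S7
S7 first seen at step 14, revisited at step 17.
Cycle length = 17 - 14 = 3

3


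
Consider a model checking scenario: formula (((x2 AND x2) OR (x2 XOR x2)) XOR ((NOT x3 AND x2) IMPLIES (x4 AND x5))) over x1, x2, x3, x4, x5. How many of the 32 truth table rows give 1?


Formula: (((x2 AND x2) OR (x2 XOR x2)) XOR ((NOT x3 AND x2) IMPLIES (x4 AND x5))) over 5 vars (32 rows)
Evaluate each row (x1, x2, x3, x4, x5 as bits, MSB first):
  row 0 [00000]: (((0 AND 0) OR (0 XOR 0)) XOR ((NOT 0 AND 0) IMPLIES (0 AND 0))) -> 1
  row 1 [00001]: (((0 AND 0) OR (0 XOR 0)) XOR ((NOT 0 AND 0) IMPLIES (0 AND 1))) -> 1
  row 2 [00010]: (((0 AND 0) OR (0 XOR 0)) XOR ((NOT 0 AND 0) IMPLIES (1 AND 0))) -> 1
  row 3 [00011]: (((0 AND 0) OR (0 XOR 0)) XOR ((NOT 0 AND 0) IMPLIES (1 AND 1))) -> 1
  row 4 [00100]: (((0 AND 0) OR (0 XOR 0)) XOR ((NOT 1 AND 0) IMPLIES (0 AND 0))) -> 1
  row 5 [00101]: (((0 AND 0) OR (0 XOR 0)) XOR ((NOT 1 AND 0) IMPLIES (0 AND 1))) -> 1
  row 6 [00110]: (((0 AND 0) OR (0 XOR 0)) XOR ((NOT 1 AND 0) IMPLIES (1 AND 0))) -> 1
  row 7 [00111]: (((0 AND 0) OR (0 XOR 0)) XOR ((NOT 1 AND 0) IMPLIES (1 AND 1))) -> 1
  row 8 [01000]: (((1 AND 1) OR (1 XOR 1)) XOR ((NOT 0 AND 1) IMPLIES (0 AND 0))) -> 1
  row 9 [01001]: (((1 AND 1) OR (1 XOR 1)) XOR ((NOT 0 AND 1) IMPLIES (0 AND 1))) -> 1
  row 10 [01010]: (((1 AND 1) OR (1 XOR 1)) XOR ((NOT 0 AND 1) IMPLIES (1 AND 0))) -> 1
  row 11 [01011]: (((1 AND 1) OR (1 XOR 1)) XOR ((NOT 0 AND 1) IMPLIES (1 AND 1))) -> 0
  row 12 [01100]: (((1 AND 1) OR (1 XOR 1)) XOR ((NOT 1 AND 1) IMPLIES (0 AND 0))) -> 0
  row 13 [01101]: (((1 AND 1) OR (1 XOR 1)) XOR ((NOT 1 AND 1) IMPLIES (0 AND 1))) -> 0
  row 14 [01110]: (((1 AND 1) OR (1 XOR 1)) XOR ((NOT 1 AND 1) IMPLIES (1 AND 0))) -> 0
  row 15 [01111]: (((1 AND 1) OR (1 XOR 1)) XOR ((NOT 1 AND 1) IMPLIES (1 AND 1))) -> 0
  row 16 [10000]: (((0 AND 0) OR (0 XOR 0)) XOR ((NOT 0 AND 0) IMPLIES (0 AND 0))) -> 1
  row 17 [10001]: (((0 AND 0) OR (0 XOR 0)) XOR ((NOT 0 AND 0) IMPLIES (0 AND 1))) -> 1
  row 18 [10010]: (((0 AND 0) OR (0 XOR 0)) XOR ((NOT 0 AND 0) IMPLIES (1 AND 0))) -> 1
  row 19 [10011]: (((0 AND 0) OR (0 XOR 0)) XOR ((NOT 0 AND 0) IMPLIES (1 AND 1))) -> 1
  row 20 [10100]: (((0 AND 0) OR (0 XOR 0)) XOR ((NOT 1 AND 0) IMPLIES (0 AND 0))) -> 1
  row 21 [10101]: (((0 AND 0) OR (0 XOR 0)) XOR ((NOT 1 AND 0) IMPLIES (0 AND 1))) -> 1
  row 22 [10110]: (((0 AND 0) OR (0 XOR 0)) XOR ((NOT 1 AND 0) IMPLIES (1 AND 0))) -> 1
  row 23 [10111]: (((0 AND 0) OR (0 XOR 0)) XOR ((NOT 1 AND 0) IMPLIES (1 AND 1))) -> 1
  row 24 [11000]: (((1 AND 1) OR (1 XOR 1)) XOR ((NOT 0 AND 1) IMPLIES (0 AND 0))) -> 1
  row 25 [11001]: (((1 AND 1) OR (1 XOR 1)) XOR ((NOT 0 AND 1) IMPLIES (0 AND 1))) -> 1
  row 26 [11010]: (((1 AND 1) OR (1 XOR 1)) XOR ((NOT 0 AND 1) IMPLIES (1 AND 0))) -> 1
  row 27 [11011]: (((1 AND 1) OR (1 XOR 1)) XOR ((NOT 0 AND 1) IMPLIES (1 AND 1))) -> 0
  row 28 [11100]: (((1 AND 1) OR (1 XOR 1)) XOR ((NOT 1 AND 1) IMPLIES (0 AND 0))) -> 0
  row 29 [11101]: (((1 AND 1) OR (1 XOR 1)) XOR ((NOT 1 AND 1) IMPLIES (0 AND 1))) -> 0
  row 30 [11110]: (((1 AND 1) OR (1 XOR 1)) XOR ((NOT 1 AND 1) IMPLIES (1 AND 0))) -> 0
  row 31 [11111]: (((1 AND 1) OR (1 XOR 1)) XOR ((NOT 1 AND 1) IMPLIES (1 AND 1))) -> 0
Full result column, 8 rows per line (x1,x2 fixed per line; x3,x4,x5 runs 000..111 left to right):
  rows 0-7 [x1,x2=00]: 11111111  (ones: 8)
  rows 8-15 [x1,x2=01]: 11100000  (ones: 3)
  rows 16-23 [x1,x2=10]: 11111111  (ones: 8)
  rows 24-31 [x1,x2=11]: 11100000  (ones: 3)
Count of 1-rows = 8+3+8+3 = 22

22


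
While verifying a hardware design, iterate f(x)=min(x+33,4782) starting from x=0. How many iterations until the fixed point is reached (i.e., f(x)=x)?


Step 1: x=0, cap=4782, increment=33
Step 2: x grows by 33 each step until capped at 4782; fixed point is x=4782
Step 3: iterations = ceil(4782/33) = 145

145


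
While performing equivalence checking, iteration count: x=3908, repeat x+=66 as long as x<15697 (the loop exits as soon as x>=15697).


Step 1: x goes from 3908 toward 15697 by 66; the body runs while x<15697, so iterations = ceil((bound-start)/step)
Step 2: Distance=11789
Step 3: ceil(11789/66)=179

179


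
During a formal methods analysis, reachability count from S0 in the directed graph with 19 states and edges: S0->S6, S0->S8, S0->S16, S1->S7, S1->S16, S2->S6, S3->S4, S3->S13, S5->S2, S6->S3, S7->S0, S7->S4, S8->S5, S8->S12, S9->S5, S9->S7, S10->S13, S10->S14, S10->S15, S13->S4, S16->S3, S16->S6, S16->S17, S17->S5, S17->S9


BFS from S0:
  layer 0: {S0}
  layer 1: {S6, S8, S16}
  layer 2: {S3, S5, S12, S17}
  layer 3: {S2, S4, S9, S13}
  layer 4: {S7}
Reachable set: {S0, S2, S3, S4, S5, S6, S7, S8, S9, S12, S13, S16, S17}
Count = 13

13


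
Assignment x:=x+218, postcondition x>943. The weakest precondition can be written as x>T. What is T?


Formula: wp(x:=E, P) = P[E/x] (substitute E for x in postcondition)
Step 1: Postcondition: x>943
Step 2: Substitute x+218 for x: x+218>943
Step 3: Solve for x: x > 943-218 = 725

725


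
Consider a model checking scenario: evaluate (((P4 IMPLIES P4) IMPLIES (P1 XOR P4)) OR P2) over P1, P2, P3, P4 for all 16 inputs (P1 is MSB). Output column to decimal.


Formula: (((P4 IMPLIES P4) IMPLIES (P1 XOR P4)) OR P2) over P1, P2, P3, P4 (16 rows)
Evaluate each row (bits = P1,P2,P3,P4, MSB first):
  row 0 [0000]: (((0 IMPLIES 0) IMPLIES (0 XOR 0)) OR 0) -> 0
  row 1 [0001]: (((1 IMPLIES 1) IMPLIES (0 XOR 1)) OR 0) -> 1
  row 2 [0010]: (((0 IMPLIES 0) IMPLIES (0 XOR 0)) OR 0) -> 0
  row 3 [0011]: (((1 IMPLIES 1) IMPLIES (0 XOR 1)) OR 0) -> 1
  row 4 [0100]: (((0 IMPLIES 0) IMPLIES (0 XOR 0)) OR 1) -> 1
  row 5 [0101]: (((1 IMPLIES 1) IMPLIES (0 XOR 1)) OR 1) -> 1
  row 6 [0110]: (((0 IMPLIES 0) IMPLIES (0 XOR 0)) OR 1) -> 1
  row 7 [0111]: (((1 IMPLIES 1) IMPLIES (0 XOR 1)) OR 1) -> 1
  row 8 [1000]: (((0 IMPLIES 0) IMPLIES (1 XOR 0)) OR 0) -> 1
  row 9 [1001]: (((1 IMPLIES 1) IMPLIES (1 XOR 1)) OR 0) -> 0
  row 10 [1010]: (((0 IMPLIES 0) IMPLIES (1 XOR 0)) OR 0) -> 1
  row 11 [1011]: (((1 IMPLIES 1) IMPLIES (1 XOR 1)) OR 0) -> 0
  row 12 [1100]: (((0 IMPLIES 0) IMPLIES (1 XOR 0)) OR 1) -> 1
  row 13 [1101]: (((1 IMPLIES 1) IMPLIES (1 XOR 1)) OR 1) -> 1
  row 14 [1110]: (((0 IMPLIES 0) IMPLIES (1 XOR 0)) OR 1) -> 1
  row 15 [1111]: (((1 IMPLIES 1) IMPLIES (1 XOR 1)) OR 1) -> 1
Full result column, 4 rows per line (P1,P2 fixed per line; P3,P4 runs 00..11 left to right):
  rows 0-3 [P1,P2=00]: 0101  = hex 5
  rows 4-7 [P1,P2=01]: 1111  = hex F
  rows 8-11 [P1,P2=10]: 1010  = hex A
  rows 12-15 [P1,P2=11]: 1111  = hex F
Output column (row 0 .. row 15) = 0101111110101111
Output column grouped in 4s = 0101 1111 1010 1111 = 0x5FAF
Convert to decimal digit by digit (value = value*16 + digit):
  5 -> 5
  5*16 + 15 (F) = 95
  95*16 + 10 (A) = 1530
  1530*16 + 15 (F) = 24495
Decimal = 24495

24495


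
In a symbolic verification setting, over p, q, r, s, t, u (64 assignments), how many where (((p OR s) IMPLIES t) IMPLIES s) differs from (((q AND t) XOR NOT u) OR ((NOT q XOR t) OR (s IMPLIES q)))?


F1 = (((p OR s) IMPLIES t) IMPLIES s)
F2 = (((q AND t) XOR NOT u) OR ((NOT q XOR t) OR (s IMPLIES q)))
Evaluate both on each of 64 rows (bits = p,q,r,s,t,u):
  row 0 [000000]: F1=0 F2=1 (differ) -> 1
  row 1 [000001]: F1=0 F2=1 (differ) -> 1
  row 2 [000010]: F1=0 F2=1 (differ) -> 1
  row 3 [000011]: F1=0 F2=1 (differ) -> 1
  row 4 [000100]: F1=1 F2=1 -> 0
  (every remaining row is evaluated the same way; all 64 results are listed next)
Full result column, 8 rows per line (p,q,r fixed per line; s,t,u runs 000..111 left to right):
  rows 0-7 [p,q,r=000]: 11110001  (ones: 5)
  rows 8-15 [p,q,r=001]: 11110001  (ones: 5)
  rows 16-23 [p,q,r=010]: 11110000  (ones: 4)
  rows 24-31 [p,q,r=011]: 11110000  (ones: 4)
  rows 32-39 [p,q,r=100]: 00110001  (ones: 3)
  rows 40-47 [p,q,r=101]: 00110001  (ones: 3)
  rows 48-55 [p,q,r=110]: 00110000  (ones: 2)
  rows 56-63 [p,q,r=111]: 00110000  (ones: 2)
Disagreements = 5+5+4+4+3+3+2+2 = 28

28


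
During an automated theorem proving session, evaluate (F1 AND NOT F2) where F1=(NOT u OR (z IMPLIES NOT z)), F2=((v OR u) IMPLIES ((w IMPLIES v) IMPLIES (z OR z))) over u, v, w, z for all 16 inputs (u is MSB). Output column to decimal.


F1 = (NOT u OR (z IMPLIES NOT z))
F2 = ((v OR u) IMPLIES ((w IMPLIES v) IMPLIES (z OR z)))
Counterexample to F1=>F2 is where F1=1 and F2=0.
Evaluate each row (bits = u,v,w,z, MSB first):
  row 0 [0000]: F1=1 F2=1 -> F1&~F2 -> 0
  row 1 [0001]: F1=1 F2=1 -> F1&~F2 -> 0
  row 2 [0010]: F1=1 F2=1 -> F1&~F2 -> 0
  row 3 [0011]: F1=1 F2=1 -> F1&~F2 -> 0
  row 4 [0100]: F1=1 F2=0 -> F1&~F2 -> 1
  row 5 [0101]: F1=1 F2=1 -> F1&~F2 -> 0
  row 6 [0110]: F1=1 F2=0 -> F1&~F2 -> 1
  row 7 [0111]: F1=1 F2=1 -> F1&~F2 -> 0
  row 8 [1000]: F1=1 F2=0 -> F1&~F2 -> 1
  row 9 [1001]: F1=0 F2=1 -> F1&~F2 -> 0
  row 10 [1010]: F1=1 F2=1 -> F1&~F2 -> 0
  row 11 [1011]: F1=0 F2=1 -> F1&~F2 -> 0
  row 12 [1100]: F1=1 F2=0 -> F1&~F2 -> 1
  row 13 [1101]: F1=0 F2=1 -> F1&~F2 -> 0
  row 14 [1110]: F1=1 F2=0 -> F1&~F2 -> 1
  row 15 [1111]: F1=0 F2=1 -> F1&~F2 -> 0
Full result column, 4 rows per line (u,v fixed per line; w,z runs 00..11 left to right):
  rows 0-3 [u,v=00]: 0000  = hex 0
  rows 4-7 [u,v=01]: 1010  = hex A
  rows 8-11 [u,v=10]: 1000  = hex 8
  rows 12-15 [u,v=11]: 1010  = hex A
Counterexample vector (row 0 .. row 15) = 0000101010001010
Output column grouped in 4s = 0000 1010 1000 1010 = 0x0A8A
Convert to decimal digit by digit (value = value*16 + digit):
  0 -> 0
  0*16 + 10 (A) = 10
  10*16 + 8 = 168
  168*16 + 10 (A) = 2698
Decimal = 2698

2698


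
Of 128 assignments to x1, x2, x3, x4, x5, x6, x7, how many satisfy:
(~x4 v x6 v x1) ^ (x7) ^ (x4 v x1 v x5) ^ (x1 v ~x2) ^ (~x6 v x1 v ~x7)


CNF with 5 clauses over 7 vars (128 assignments).
An assignment satisfies CNF iff every clause has >=1 true literal.
Check each row (bits = x1,x2,x3,x4,x5,x6,x7; clause T/F shown):
  row 0 [0000000]: clauses=TFFTT -> 0
  row 1 [0000001]: clauses=TTFTT -> 0
  row 2 [0000010]: clauses=TFFTT -> 0
  row 3 [0000011]: clauses=TTFTF -> 0
  row 4 [0000100]: clauses=TFTTT -> 0
  (every remaining row is evaluated the same way; all 128 results are listed next)
Full result column, 8 rows per line (x1,x2,x3,x4 fixed per line; x5,x6,x7 runs 000..111 left to right):
  rows 0-7 [x1,x2,x3,x4=0000]: 00000100  (ones: 1)
  rows 8-15 [x1,x2,x3,x4=0001]: 00000000  (ones: 0)
  rows 16-23 [x1,x2,x3,x4=0010]: 00000100  (ones: 1)
  rows 24-31 [x1,x2,x3,x4=0011]: 00000000  (ones: 0)
  rows 32-39 [x1,x2,x3,x4=0100]: 00000000  (ones: 0)
  rows 40-47 [x1,x2,x3,x4=0101]: 00000000  (ones: 0)
  rows 48-55 [x1,x2,x3,x4=0110]: 00000000  (ones: 0)
  rows 56-63 [x1,x2,x3,x4=0111]: 00000000  (ones: 0)
  rows 64-71 [x1,x2,x3,x4=1000]: 01010101  (ones: 4)
  rows 72-79 [x1,x2,x3,x4=1001]: 01010101  (ones: 4)
  rows 80-87 [x1,x2,x3,x4=1010]: 01010101  (ones: 4)
  rows 88-95 [x1,x2,x3,x4=1011]: 01010101  (ones: 4)
  rows 96-103 [x1,x2,x3,x4=1100]: 01010101  (ones: 4)
  rows 104-111 [x1,x2,x3,x4=1101]: 01010101  (ones: 4)
  rows 112-119 [x1,x2,x3,x4=1110]: 01010101  (ones: 4)
  rows 120-127 [x1,x2,x3,x4=1111]: 01010101  (ones: 4)
Satisfying assignments = 1+0+1+0+0+0+0+0+4+4+4+4+4+4+4+4 = 34

34
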